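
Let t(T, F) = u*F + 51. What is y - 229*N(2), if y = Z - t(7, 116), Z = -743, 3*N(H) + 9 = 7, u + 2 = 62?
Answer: -22804/3 ≈ -7601.3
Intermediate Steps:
u = 60 (u = -2 + 62 = 60)
N(H) = -⅔ (N(H) = -3 + (⅓)*7 = -3 + 7/3 = -⅔)
t(T, F) = 51 + 60*F (t(T, F) = 60*F + 51 = 51 + 60*F)
y = -7754 (y = -743 - (51 + 60*116) = -743 - (51 + 6960) = -743 - 1*7011 = -743 - 7011 = -7754)
y - 229*N(2) = -7754 - 229*(-⅔) = -7754 + 458/3 = -22804/3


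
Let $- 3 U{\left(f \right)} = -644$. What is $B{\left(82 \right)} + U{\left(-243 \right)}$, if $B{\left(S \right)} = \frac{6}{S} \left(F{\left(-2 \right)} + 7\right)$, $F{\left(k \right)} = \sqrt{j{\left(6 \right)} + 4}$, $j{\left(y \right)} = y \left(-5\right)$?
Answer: $\frac{26467}{123} + \frac{3 i \sqrt{26}}{41} \approx 215.18 + 0.3731 i$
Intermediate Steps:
$j{\left(y \right)} = - 5 y$
$U{\left(f \right)} = \frac{644}{3}$ ($U{\left(f \right)} = \left(- \frac{1}{3}\right) \left(-644\right) = \frac{644}{3}$)
$F{\left(k \right)} = i \sqrt{26}$ ($F{\left(k \right)} = \sqrt{\left(-5\right) 6 + 4} = \sqrt{-30 + 4} = \sqrt{-26} = i \sqrt{26}$)
$B{\left(S \right)} = \frac{6 \left(7 + i \sqrt{26}\right)}{S}$ ($B{\left(S \right)} = \frac{6}{S} \left(i \sqrt{26} + 7\right) = \frac{6}{S} \left(7 + i \sqrt{26}\right) = \frac{6 \left(7 + i \sqrt{26}\right)}{S}$)
$B{\left(82 \right)} + U{\left(-243 \right)} = \frac{6 \left(7 + i \sqrt{26}\right)}{82} + \frac{644}{3} = 6 \cdot \frac{1}{82} \left(7 + i \sqrt{26}\right) + \frac{644}{3} = \left(\frac{21}{41} + \frac{3 i \sqrt{26}}{41}\right) + \frac{644}{3} = \frac{26467}{123} + \frac{3 i \sqrt{26}}{41}$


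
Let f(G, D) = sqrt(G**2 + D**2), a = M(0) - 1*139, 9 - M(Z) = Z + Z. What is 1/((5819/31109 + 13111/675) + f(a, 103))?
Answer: -8647169591958300/11960245111999753349 + 440940152030625*sqrt(27509)/11960245111999753349 ≈ 0.0053917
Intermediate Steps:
M(Z) = 9 - 2*Z (M(Z) = 9 - (Z + Z) = 9 - 2*Z)
a = -130 (a = (9 - 2*0) - 1*139 = (9 + 0) - 139 = 9 - 139 = -130)
f(G, D) = sqrt(D**2 + G**2)
1/((5819/31109 + 13111/675) + f(a, 103)) = 1/((5819/31109 + 13111/675) + sqrt(103**2 + (-130)**2)) = 1/((5819*(1/31109) + 13111*(1/675)) + sqrt(10609 + 16900)) = 1/((5819/31109 + 13111/675) + sqrt(27509)) = 1/(411797924/20998575 + sqrt(27509))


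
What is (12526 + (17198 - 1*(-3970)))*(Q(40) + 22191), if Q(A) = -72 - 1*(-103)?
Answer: 748748068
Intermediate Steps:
Q(A) = 31 (Q(A) = -72 + 103 = 31)
(12526 + (17198 - 1*(-3970)))*(Q(40) + 22191) = (12526 + (17198 - 1*(-3970)))*(31 + 22191) = (12526 + (17198 + 3970))*22222 = (12526 + 21168)*22222 = 33694*22222 = 748748068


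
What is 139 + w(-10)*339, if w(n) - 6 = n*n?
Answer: 36073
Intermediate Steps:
w(n) = 6 + n**2 (w(n) = 6 + n*n = 6 + n**2)
139 + w(-10)*339 = 139 + (6 + (-10)**2)*339 = 139 + (6 + 100)*339 = 139 + 106*339 = 139 + 35934 = 36073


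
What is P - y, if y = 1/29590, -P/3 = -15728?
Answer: 1396174559/29590 ≈ 47184.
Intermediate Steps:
P = 47184 (P = -3*(-15728) = 47184)
y = 1/29590 ≈ 3.3795e-5
P - y = 47184 - 1*1/29590 = 47184 - 1/29590 = 1396174559/29590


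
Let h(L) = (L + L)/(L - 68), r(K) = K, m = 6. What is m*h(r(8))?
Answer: -8/5 ≈ -1.6000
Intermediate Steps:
h(L) = 2*L/(-68 + L) (h(L) = (2*L)/(-68 + L) = 2*L/(-68 + L))
m*h(r(8)) = 6*(2*8/(-68 + 8)) = 6*(2*8/(-60)) = 6*(2*8*(-1/60)) = 6*(-4/15) = -8/5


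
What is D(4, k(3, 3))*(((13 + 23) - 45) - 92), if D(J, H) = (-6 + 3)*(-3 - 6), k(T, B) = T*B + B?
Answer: -2727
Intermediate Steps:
k(T, B) = B + B*T (k(T, B) = B*T + B = B + B*T)
D(J, H) = 27 (D(J, H) = -3*(-9) = 27)
D(4, k(3, 3))*(((13 + 23) - 45) - 92) = 27*(((13 + 23) - 45) - 92) = 27*((36 - 45) - 92) = 27*(-9 - 92) = 27*(-101) = -2727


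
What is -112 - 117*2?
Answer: -346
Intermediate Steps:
-112 - 117*2 = -112 - 234 = -346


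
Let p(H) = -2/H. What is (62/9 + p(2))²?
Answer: 2809/81 ≈ 34.679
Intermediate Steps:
(62/9 + p(2))² = (62/9 - 2/2)² = (62*(⅑) - 2*½)² = (62/9 - 1)² = (53/9)² = 2809/81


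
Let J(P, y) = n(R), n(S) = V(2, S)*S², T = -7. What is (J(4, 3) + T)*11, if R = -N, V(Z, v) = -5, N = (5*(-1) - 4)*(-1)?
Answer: -4532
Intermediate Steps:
N = 9 (N = (-5 - 4)*(-1) = -9*(-1) = 9)
R = -9 (R = -1*9 = -9)
n(S) = -5*S²
J(P, y) = -405 (J(P, y) = -5*(-9)² = -5*81 = -405)
(J(4, 3) + T)*11 = (-405 - 7)*11 = -412*11 = -4532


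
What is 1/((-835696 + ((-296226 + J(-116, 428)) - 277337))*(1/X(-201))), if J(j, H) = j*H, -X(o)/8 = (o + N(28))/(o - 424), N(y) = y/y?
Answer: 64/36472675 ≈ 1.7547e-6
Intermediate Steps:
N(y) = 1
X(o) = -8*(1 + o)/(-424 + o) (X(o) = -8*(o + 1)/(o - 424) = -8*(1 + o)/(-424 + o))
J(j, H) = H*j
1/((-835696 + ((-296226 + J(-116, 428)) - 277337))*(1/X(-201))) = 1/((-835696 + ((-296226 + 428*(-116)) - 277337))*(1/(8*(-1 - 1*(-201))/(-424 - 201)))) = 1/((-835696 + ((-296226 - 49648) - 277337))*(1/(8*(-1 + 201)/(-625)))) = 1/((-835696 + (-345874 - 277337))*(1/(8*(-1/625)*200))) = 1/((-835696 - 623211)*(1/(-64/25))) = 1/((-1458907)*(-25/64)) = -1/1458907*(-64/25) = 64/36472675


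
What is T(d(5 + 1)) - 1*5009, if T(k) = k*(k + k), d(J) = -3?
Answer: -4991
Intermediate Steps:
T(k) = 2*k² (T(k) = k*(2*k) = 2*k²)
T(d(5 + 1)) - 1*5009 = 2*(-3)² - 1*5009 = 2*9 - 5009 = 18 - 5009 = -4991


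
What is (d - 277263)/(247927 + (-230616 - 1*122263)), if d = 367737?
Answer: -15079/17492 ≈ -0.86205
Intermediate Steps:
(d - 277263)/(247927 + (-230616 - 1*122263)) = (367737 - 277263)/(247927 + (-230616 - 1*122263)) = 90474/(247927 + (-230616 - 122263)) = 90474/(247927 - 352879) = 90474/(-104952) = 90474*(-1/104952) = -15079/17492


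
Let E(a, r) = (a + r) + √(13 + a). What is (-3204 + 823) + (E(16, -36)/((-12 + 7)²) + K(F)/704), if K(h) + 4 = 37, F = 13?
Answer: -762161/320 + √29/25 ≈ -2381.5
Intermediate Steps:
K(h) = 33 (K(h) = -4 + 37 = 33)
E(a, r) = a + r + √(13 + a)
(-3204 + 823) + (E(16, -36)/((-12 + 7)²) + K(F)/704) = (-3204 + 823) + ((16 - 36 + √(13 + 16))/((-12 + 7)²) + 33/704) = -2381 + ((16 - 36 + √29)/((-5)²) + 33*(1/704)) = -2381 + ((-20 + √29)/25 + 3/64) = -2381 + ((-20 + √29)*(1/25) + 3/64) = -2381 + ((-⅘ + √29/25) + 3/64) = -2381 + (-241/320 + √29/25) = -762161/320 + √29/25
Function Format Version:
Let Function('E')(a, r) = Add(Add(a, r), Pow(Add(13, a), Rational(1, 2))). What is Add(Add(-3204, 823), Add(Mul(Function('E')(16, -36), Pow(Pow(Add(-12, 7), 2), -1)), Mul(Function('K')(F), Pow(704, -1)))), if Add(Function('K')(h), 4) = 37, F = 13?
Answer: Add(Rational(-762161, 320), Mul(Rational(1, 25), Pow(29, Rational(1, 2)))) ≈ -2381.5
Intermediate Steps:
Function('K')(h) = 33 (Function('K')(h) = Add(-4, 37) = 33)
Function('E')(a, r) = Add(a, r, Pow(Add(13, a), Rational(1, 2)))
Add(Add(-3204, 823), Add(Mul(Function('E')(16, -36), Pow(Pow(Add(-12, 7), 2), -1)), Mul(Function('K')(F), Pow(704, -1)))) = Add(Add(-3204, 823), Add(Mul(Add(16, -36, Pow(Add(13, 16), Rational(1, 2))), Pow(Pow(Add(-12, 7), 2), -1)), Mul(33, Pow(704, -1)))) = Add(-2381, Add(Mul(Add(16, -36, Pow(29, Rational(1, 2))), Pow(Pow(-5, 2), -1)), Mul(33, Rational(1, 704)))) = Add(-2381, Add(Mul(Add(-20, Pow(29, Rational(1, 2))), Pow(25, -1)), Rational(3, 64))) = Add(-2381, Add(Mul(Add(-20, Pow(29, Rational(1, 2))), Rational(1, 25)), Rational(3, 64))) = Add(-2381, Add(Add(Rational(-4, 5), Mul(Rational(1, 25), Pow(29, Rational(1, 2)))), Rational(3, 64))) = Add(-2381, Add(Rational(-241, 320), Mul(Rational(1, 25), Pow(29, Rational(1, 2))))) = Add(Rational(-762161, 320), Mul(Rational(1, 25), Pow(29, Rational(1, 2))))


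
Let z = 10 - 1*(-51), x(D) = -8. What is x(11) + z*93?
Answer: 5665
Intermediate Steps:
z = 61 (z = 10 + 51 = 61)
x(11) + z*93 = -8 + 61*93 = -8 + 5673 = 5665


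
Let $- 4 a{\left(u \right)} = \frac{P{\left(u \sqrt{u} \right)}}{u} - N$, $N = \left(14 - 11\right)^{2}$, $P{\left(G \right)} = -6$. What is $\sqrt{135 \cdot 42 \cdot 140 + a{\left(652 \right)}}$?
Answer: $\frac{\sqrt{337448512662}}{652} \approx 890.96$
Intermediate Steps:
$N = 9$ ($N = 3^{2} = 9$)
$a{\left(u \right)} = \frac{9}{4} + \frac{3}{2 u}$ ($a{\left(u \right)} = - \frac{- \frac{6}{u} - 9}{4} = - \frac{-9 - \frac{6}{u}}{4} = \frac{9}{4} + \frac{3}{2 u}$)
$\sqrt{135 \cdot 42 \cdot 140 + a{\left(652 \right)}} = \sqrt{135 \cdot 42 \cdot 140 + \frac{3 \left(2 + 3 \cdot 652\right)}{4 \cdot 652}} = \sqrt{5670 \cdot 140 + \frac{3}{4} \cdot \frac{1}{652} \left(2 + 1956\right)} = \sqrt{793800 + \frac{3}{4} \cdot \frac{1}{652} \cdot 1958} = \sqrt{793800 + \frac{2937}{1304}} = \sqrt{\frac{1035118137}{1304}} = \frac{\sqrt{337448512662}}{652}$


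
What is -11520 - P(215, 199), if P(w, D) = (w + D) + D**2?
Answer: -51535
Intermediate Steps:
P(w, D) = D + w + D**2 (P(w, D) = (D + w) + D**2 = D + w + D**2)
-11520 - P(215, 199) = -11520 - (199 + 215 + 199**2) = -11520 - (199 + 215 + 39601) = -11520 - 1*40015 = -11520 - 40015 = -51535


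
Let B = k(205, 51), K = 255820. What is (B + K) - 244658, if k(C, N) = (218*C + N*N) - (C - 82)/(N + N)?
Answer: 1987361/34 ≈ 58452.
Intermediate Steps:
k(C, N) = N² + 218*C - (-82 + C)/(2*N) (k(C, N) = (218*C + N²) - (-82 + C)/(2*N) = (N² + 218*C) - (-82 + C)*1/(2*N) = (N² + 218*C) - (-82 + C)/(2*N) = N² + 218*C - (-82 + C)/(2*N))
B = 1607853/34 (B = (41 - ½*205 + 51*(51² + 218*205))/51 = (41 - 205/2 + 51*(2601 + 44690))/51 = (41 - 205/2 + 51*47291)/51 = (41 - 205/2 + 2411841)/51 = (1/51)*(4823559/2) = 1607853/34 ≈ 47290.)
(B + K) - 244658 = (1607853/34 + 255820) - 244658 = 10305733/34 - 244658 = 1987361/34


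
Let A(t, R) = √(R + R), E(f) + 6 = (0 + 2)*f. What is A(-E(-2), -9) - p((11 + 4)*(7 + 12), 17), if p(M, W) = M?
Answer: -285 + 3*I*√2 ≈ -285.0 + 4.2426*I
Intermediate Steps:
E(f) = -6 + 2*f (E(f) = -6 + (0 + 2)*f = -6 + 2*f)
A(t, R) = √2*√R (A(t, R) = √(2*R) = √2*√R)
A(-E(-2), -9) - p((11 + 4)*(7 + 12), 17) = √2*√(-9) - (11 + 4)*(7 + 12) = √2*(3*I) - 15*19 = 3*I*√2 - 1*285 = 3*I*√2 - 285 = -285 + 3*I*√2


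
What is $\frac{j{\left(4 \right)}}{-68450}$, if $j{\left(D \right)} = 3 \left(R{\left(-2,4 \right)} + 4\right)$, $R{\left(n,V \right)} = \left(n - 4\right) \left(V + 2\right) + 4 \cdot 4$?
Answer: $\frac{24}{34225} \approx 0.00070124$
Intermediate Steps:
$R{\left(n,V \right)} = 16 + \left(-4 + n\right) \left(2 + V\right)$ ($R{\left(n,V \right)} = \left(-4 + n\right) \left(2 + V\right) + 16 = 16 + \left(-4 + n\right) \left(2 + V\right)$)
$j{\left(D \right)} = -48$ ($j{\left(D \right)} = 3 \left(\left(8 - 16 + 2 \left(-2\right) + 4 \left(-2\right)\right) + 4\right) = 3 \left(\left(8 - 16 - 4 - 8\right) + 4\right) = 3 \left(-20 + 4\right) = 3 \left(-16\right) = -48$)
$\frac{j{\left(4 \right)}}{-68450} = - \frac{48}{-68450} = \left(-48\right) \left(- \frac{1}{68450}\right) = \frac{24}{34225}$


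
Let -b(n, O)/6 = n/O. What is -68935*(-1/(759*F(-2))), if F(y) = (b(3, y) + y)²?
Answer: 68935/37191 ≈ 1.8535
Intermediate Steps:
b(n, O) = -6*n/O
F(y) = (y - 18/y)² (F(y) = (-6*3/y + y)² = (-18/y + y)² = (y - 18/y)²)
-68935*(-1/(759*F(-2))) = -68935*(-4/(759*(-18 + (-2)²)²)) = -68935*(-4/(759*(-18 + 4)²)) = -68935/((-759*(-14)²/4)) = -68935/((-759*196/4)) = -68935/((-759*49)) = -68935/(-37191) = -68935*(-1/37191) = 68935/37191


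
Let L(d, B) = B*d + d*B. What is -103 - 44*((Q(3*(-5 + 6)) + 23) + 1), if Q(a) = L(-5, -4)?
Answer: -2919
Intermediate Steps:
L(d, B) = 2*B*d (L(d, B) = B*d + B*d = 2*B*d)
Q(a) = 40 (Q(a) = 2*(-4)*(-5) = 40)
-103 - 44*((Q(3*(-5 + 6)) + 23) + 1) = -103 - 44*((40 + 23) + 1) = -103 - 44*(63 + 1) = -103 - 44*64 = -103 - 2816 = -2919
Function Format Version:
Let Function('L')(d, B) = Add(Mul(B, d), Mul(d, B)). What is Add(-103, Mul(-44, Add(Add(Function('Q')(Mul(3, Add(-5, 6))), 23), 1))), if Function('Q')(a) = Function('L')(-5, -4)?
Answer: -2919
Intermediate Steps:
Function('L')(d, B) = Mul(2, B, d) (Function('L')(d, B) = Add(Mul(B, d), Mul(B, d)) = Mul(2, B, d))
Function('Q')(a) = 40 (Function('Q')(a) = Mul(2, -4, -5) = 40)
Add(-103, Mul(-44, Add(Add(Function('Q')(Mul(3, Add(-5, 6))), 23), 1))) = Add(-103, Mul(-44, Add(Add(40, 23), 1))) = Add(-103, Mul(-44, Add(63, 1))) = Add(-103, Mul(-44, 64)) = Add(-103, -2816) = -2919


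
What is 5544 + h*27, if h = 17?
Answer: 6003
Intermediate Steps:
5544 + h*27 = 5544 + 17*27 = 5544 + 459 = 6003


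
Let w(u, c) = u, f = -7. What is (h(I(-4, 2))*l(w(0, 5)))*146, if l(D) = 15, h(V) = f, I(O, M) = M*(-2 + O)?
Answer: -15330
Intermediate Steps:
h(V) = -7
(h(I(-4, 2))*l(w(0, 5)))*146 = -7*15*146 = -105*146 = -15330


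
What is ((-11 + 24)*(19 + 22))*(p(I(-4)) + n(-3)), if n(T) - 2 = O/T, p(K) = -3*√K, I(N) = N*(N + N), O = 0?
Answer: 1066 - 6396*√2 ≈ -7979.3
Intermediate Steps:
I(N) = 2*N² (I(N) = N*(2*N) = 2*N²)
n(T) = 2 (n(T) = 2 + 0/T = 2 + 0 = 2)
((-11 + 24)*(19 + 22))*(p(I(-4)) + n(-3)) = ((-11 + 24)*(19 + 22))*(-3*4*√2 + 2) = (13*41)*(-3*4*√2 + 2) = 533*(-12*√2 + 2) = 533*(2 - 12*√2) = 1066 - 6396*√2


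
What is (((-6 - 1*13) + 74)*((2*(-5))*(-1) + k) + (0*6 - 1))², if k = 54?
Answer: 12383361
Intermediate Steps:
(((-6 - 1*13) + 74)*((2*(-5))*(-1) + k) + (0*6 - 1))² = (((-6 - 1*13) + 74)*((2*(-5))*(-1) + 54) + (0*6 - 1))² = (((-6 - 13) + 74)*(-10*(-1) + 54) + (0 - 1))² = ((-19 + 74)*(10 + 54) - 1)² = (55*64 - 1)² = (3520 - 1)² = 3519² = 12383361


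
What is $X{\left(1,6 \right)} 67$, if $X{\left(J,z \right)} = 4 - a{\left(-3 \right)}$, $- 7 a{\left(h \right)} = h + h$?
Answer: $\frac{1474}{7} \approx 210.57$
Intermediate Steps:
$a{\left(h \right)} = - \frac{2 h}{7}$ ($a{\left(h \right)} = - \frac{h + h}{7} = - \frac{2 h}{7}$)
$X{\left(J,z \right)} = \frac{22}{7}$ ($X{\left(J,z \right)} = 4 - \left(- \frac{2}{7}\right) \left(-3\right) = 4 - \frac{6}{7} = \frac{22}{7}$)
$X{\left(1,6 \right)} 67 = \frac{22}{7} \cdot 67 = \frac{1474}{7}$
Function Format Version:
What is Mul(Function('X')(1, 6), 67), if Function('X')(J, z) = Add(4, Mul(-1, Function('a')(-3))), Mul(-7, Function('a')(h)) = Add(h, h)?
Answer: Rational(1474, 7) ≈ 210.57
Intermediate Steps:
Function('a')(h) = Mul(Rational(-2, 7), h) (Function('a')(h) = Mul(Rational(-1, 7), Add(h, h)) = Mul(Rational(-1, 7), Mul(2, h)) = Mul(Rational(-2, 7), h))
Function('X')(J, z) = Rational(22, 7) (Function('X')(J, z) = Add(4, Mul(-1, Mul(Rational(-2, 7), -3))) = Add(4, Mul(-1, Rational(6, 7))) = Add(4, Rational(-6, 7)) = Rational(22, 7))
Mul(Function('X')(1, 6), 67) = Mul(Rational(22, 7), 67) = Rational(1474, 7)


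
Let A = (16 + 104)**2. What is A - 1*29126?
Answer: -14726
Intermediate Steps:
A = 14400 (A = 120**2 = 14400)
A - 1*29126 = 14400 - 1*29126 = 14400 - 29126 = -14726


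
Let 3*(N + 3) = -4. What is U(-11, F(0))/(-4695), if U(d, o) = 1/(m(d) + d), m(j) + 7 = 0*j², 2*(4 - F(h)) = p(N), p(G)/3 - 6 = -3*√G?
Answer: 1/84510 ≈ 1.1833e-5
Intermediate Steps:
N = -13/3 (N = -3 + (⅓)*(-4) = -3 - 4/3 = -13/3 ≈ -4.3333)
p(G) = 18 - 9*√G (p(G) = 18 + 3*(-3*√G) = 18 - 9*√G)
F(h) = -5 + 3*I*√39/2 (F(h) = 4 - (18 - 3*I*√39)/2 = 4 + (-9 + 3*I*√39/2) = -5 + 3*I*√39/2)
m(j) = -7 (m(j) = -7 + 0*j² = -7 + 0 = -7)
U(d, o) = 1/(-7 + d)
U(-11, F(0))/(-4695) = 1/(-7 - 11*(-4695)) = -1/4695/(-18) = -1/18*(-1/4695) = 1/84510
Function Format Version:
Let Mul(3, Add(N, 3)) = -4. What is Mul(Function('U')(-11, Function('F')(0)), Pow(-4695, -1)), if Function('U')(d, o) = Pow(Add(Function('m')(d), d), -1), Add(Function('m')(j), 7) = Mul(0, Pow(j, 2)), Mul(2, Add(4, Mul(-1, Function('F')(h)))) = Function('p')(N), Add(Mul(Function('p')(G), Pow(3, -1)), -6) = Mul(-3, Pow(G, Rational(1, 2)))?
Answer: Rational(1, 84510) ≈ 1.1833e-5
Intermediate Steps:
N = Rational(-13, 3) (N = Add(-3, Mul(Rational(1, 3), -4)) = Add(-3, Rational(-4, 3)) = Rational(-13, 3) ≈ -4.3333)
Function('p')(G) = Add(18, Mul(-9, Pow(G, Rational(1, 2)))) (Function('p')(G) = Add(18, Mul(3, Mul(-3, Pow(G, Rational(1, 2))))) = Add(18, Mul(-9, Pow(G, Rational(1, 2)))))
Function('F')(h) = Add(-5, Mul(Rational(3, 2), I, Pow(39, Rational(1, 2)))) (Function('F')(h) = Add(4, Mul(Rational(-1, 2), Add(18, Mul(-9, Pow(Rational(-13, 3), Rational(1, 2)))))) = Add(4, Mul(Rational(-1, 2), Add(18, Mul(-9, Mul(Rational(1, 3), I, Pow(39, Rational(1, 2))))))) = Add(4, Mul(Rational(-1, 2), Add(18, Mul(-3, I, Pow(39, Rational(1, 2)))))) = Add(4, Add(-9, Mul(Rational(3, 2), I, Pow(39, Rational(1, 2))))) = Add(-5, Mul(Rational(3, 2), I, Pow(39, Rational(1, 2)))))
Function('m')(j) = -7 (Function('m')(j) = Add(-7, Mul(0, Pow(j, 2))) = Add(-7, 0) = -7)
Function('U')(d, o) = Pow(Add(-7, d), -1)
Mul(Function('U')(-11, Function('F')(0)), Pow(-4695, -1)) = Mul(Pow(Add(-7, -11), -1), Pow(-4695, -1)) = Mul(Pow(-18, -1), Rational(-1, 4695)) = Mul(Rational(-1, 18), Rational(-1, 4695)) = Rational(1, 84510)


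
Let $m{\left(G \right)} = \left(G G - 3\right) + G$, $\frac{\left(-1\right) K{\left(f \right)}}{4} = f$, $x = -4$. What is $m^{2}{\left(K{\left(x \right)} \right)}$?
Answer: $72361$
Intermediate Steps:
$K{\left(f \right)} = - 4 f$
$m{\left(G \right)} = -3 + G + G^{2}$ ($m{\left(G \right)} = \left(G^{2} - 3\right) + G = \left(-3 + G^{2}\right) + G = -3 + G + G^{2}$)
$m^{2}{\left(K{\left(x \right)} \right)} = \left(-3 - -16 + \left(\left(-4\right) \left(-4\right)\right)^{2}\right)^{2} = \left(-3 + 16 + 16^{2}\right)^{2} = \left(-3 + 16 + 256\right)^{2} = 269^{2} = 72361$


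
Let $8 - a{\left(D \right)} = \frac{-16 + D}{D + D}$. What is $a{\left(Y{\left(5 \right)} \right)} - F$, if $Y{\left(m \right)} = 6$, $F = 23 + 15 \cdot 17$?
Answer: $- \frac{1615}{6} \approx -269.17$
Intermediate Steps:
$F = 278$ ($F = 23 + 255 = 278$)
$a{\left(D \right)} = 8 - \frac{-16 + D}{2 D}$ ($a{\left(D \right)} = 8 - \frac{-16 + D}{D + D} = 8 - \frac{-16 + D}{2 D}$)
$a{\left(Y{\left(5 \right)} \right)} - F = \left(\frac{15}{2} + \frac{8}{6}\right) - 278 = \left(\frac{15}{2} + 8 \cdot \frac{1}{6}\right) - 278 = \left(\frac{15}{2} + \frac{4}{3}\right) - 278 = \frac{53}{6} - 278 = - \frac{1615}{6}$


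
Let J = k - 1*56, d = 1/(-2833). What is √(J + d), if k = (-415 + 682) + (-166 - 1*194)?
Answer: 3*I*√132873366/2833 ≈ 12.207*I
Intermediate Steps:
k = -93 (k = 267 + (-166 - 194) = 267 - 360 = -93)
d = -1/2833 ≈ -0.00035298
J = -149 (J = -93 - 1*56 = -93 - 56 = -149)
√(J + d) = √(-149 - 1/2833) = √(-422118/2833) = 3*I*√132873366/2833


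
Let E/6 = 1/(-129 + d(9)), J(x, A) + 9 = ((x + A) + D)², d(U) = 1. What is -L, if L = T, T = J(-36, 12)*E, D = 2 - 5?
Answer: 135/4 ≈ 33.750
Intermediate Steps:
D = -3
J(x, A) = -9 + (-3 + A + x)² (J(x, A) = -9 + ((x + A) - 3)² = -9 + ((A + x) - 3)² = -9 + (-3 + A + x)²)
E = -3/64 (E = 6/(-129 + 1) = 6/(-128) = 6*(-1/128) = -3/64 ≈ -0.046875)
T = -135/4 (T = (-9 + (-3 + 12 - 36)²)*(-3/64) = (-9 + (-27)²)*(-3/64) = (-9 + 729)*(-3/64) = 720*(-3/64) = -135/4 ≈ -33.750)
L = -135/4 ≈ -33.750
-L = -1*(-135/4) = 135/4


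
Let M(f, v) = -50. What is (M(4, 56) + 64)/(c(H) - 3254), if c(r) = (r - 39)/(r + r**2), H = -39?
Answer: -266/61827 ≈ -0.0043023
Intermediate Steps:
c(r) = (-39 + r)/(r + r**2)
(M(4, 56) + 64)/(c(H) - 3254) = (-50 + 64)/((-39 - 39)/((-39)*(1 - 39)) - 3254) = 14/(-1/39*(-78)/(-38) - 3254) = 14/(-1/39*(-1/38)*(-78) - 3254) = 14/(-1/19 - 3254) = 14/(-61827/19) = 14*(-19/61827) = -266/61827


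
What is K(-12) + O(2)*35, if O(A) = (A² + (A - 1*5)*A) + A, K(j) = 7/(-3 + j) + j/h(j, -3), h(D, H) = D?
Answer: 8/15 ≈ 0.53333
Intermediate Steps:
K(j) = 1 + 7/(-3 + j) (K(j) = 7/(-3 + j) + j/j = 7/(-3 + j) + 1 = 1 + 7/(-3 + j))
O(A) = A + A² + A*(-5 + A) (O(A) = (A² + (A - 5)*A) + A = (A² + (-5 + A)*A) + A = (A² + A*(-5 + A)) + A = A + A² + A*(-5 + A))
K(-12) + O(2)*35 = (4 - 12)/(-3 - 12) + (2*2*(-2 + 2))*35 = -8/(-15) + (2*2*0)*35 = -1/15*(-8) + 0*35 = 8/15 + 0 = 8/15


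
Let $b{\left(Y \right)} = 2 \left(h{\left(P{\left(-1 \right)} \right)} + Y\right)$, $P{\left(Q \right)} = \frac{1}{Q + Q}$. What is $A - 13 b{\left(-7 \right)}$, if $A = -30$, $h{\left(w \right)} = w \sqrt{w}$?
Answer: $152 + \frac{13 i \sqrt{2}}{2} \approx 152.0 + 9.1924 i$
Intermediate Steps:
$P{\left(Q \right)} = \frac{1}{2 Q}$
$h{\left(w \right)} = w^{\frac{3}{2}}$
$b{\left(Y \right)} = 2 Y - \frac{i \sqrt{2}}{2}$ ($b{\left(Y \right)} = 2 \left(\left(\frac{1}{2 \left(-1\right)}\right)^{\frac{3}{2}} + Y\right) = 2 \left(\left(\frac{1}{2} \left(-1\right)\right)^{\frac{3}{2}} + Y\right) = 2 \left(\left(- \frac{1}{2}\right)^{\frac{3}{2}} + Y\right) = 2 \left(- \frac{i \sqrt{2}}{4} + Y\right) = 2 \left(Y - \frac{i \sqrt{2}}{4}\right) = 2 Y - \frac{i \sqrt{2}}{2}$)
$A - 13 b{\left(-7 \right)} = -30 - 13 \left(2 \left(-7\right) - \frac{i \sqrt{2}}{2}\right) = -30 - 13 \left(-14 - \frac{i \sqrt{2}}{2}\right) = -30 + \left(182 + \frac{13 i \sqrt{2}}{2}\right) = 152 + \frac{13 i \sqrt{2}}{2}$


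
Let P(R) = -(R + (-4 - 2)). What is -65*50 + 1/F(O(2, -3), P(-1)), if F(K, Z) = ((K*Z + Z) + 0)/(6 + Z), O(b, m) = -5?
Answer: -91013/28 ≈ -3250.5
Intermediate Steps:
P(R) = 6 - R (P(R) = -(R - 6) = -(-6 + R) = 6 - R)
F(K, Z) = (Z + K*Z)/(6 + Z) (F(K, Z) = ((Z + K*Z) + 0)/(6 + Z) = (Z + K*Z)/(6 + Z))
-65*50 + 1/F(O(2, -3), P(-1)) = -65*50 + 1/((6 - 1*(-1))*(1 - 5)/(6 + (6 - 1*(-1)))) = -3250 + 1/((6 + 1)*(-4)/(6 + (6 + 1))) = -3250 + 1/(7*(-4)/(6 + 7)) = -3250 + 1/(7*(-4)/13) = -3250 + 1/(7*(1/13)*(-4)) = -3250 + 1/(-28/13) = -3250 - 13/28 = -91013/28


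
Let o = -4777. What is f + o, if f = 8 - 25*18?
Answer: -5219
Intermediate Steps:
f = -442 (f = 8 - 450 = -442)
f + o = -442 - 4777 = -5219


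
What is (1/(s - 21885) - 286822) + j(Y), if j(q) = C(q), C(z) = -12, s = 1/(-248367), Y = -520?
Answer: -1559089590742231/5435511796 ≈ -2.8683e+5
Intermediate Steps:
s = -1/248367 ≈ -4.0263e-6
j(q) = -12
(1/(s - 21885) - 286822) + j(Y) = (1/(-1/248367 - 21885) - 286822) - 12 = (1/(-5435511796/248367) - 286822) - 12 = (-248367/5435511796 - 286822) - 12 = -1559024364600679/5435511796 - 12 = -1559089590742231/5435511796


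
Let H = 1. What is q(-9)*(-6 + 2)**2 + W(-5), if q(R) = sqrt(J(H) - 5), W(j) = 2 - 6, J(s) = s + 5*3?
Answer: -4 + 16*sqrt(11) ≈ 49.066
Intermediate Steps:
J(s) = 15 + s (J(s) = s + 15 = 15 + s)
W(j) = -4
q(R) = sqrt(11) (q(R) = sqrt((15 + 1) - 5) = sqrt(16 - 5) = sqrt(11))
q(-9)*(-6 + 2)**2 + W(-5) = sqrt(11)*(-6 + 2)**2 - 4 = sqrt(11)*(-4)**2 - 4 = sqrt(11)*16 - 4 = 16*sqrt(11) - 4 = -4 + 16*sqrt(11)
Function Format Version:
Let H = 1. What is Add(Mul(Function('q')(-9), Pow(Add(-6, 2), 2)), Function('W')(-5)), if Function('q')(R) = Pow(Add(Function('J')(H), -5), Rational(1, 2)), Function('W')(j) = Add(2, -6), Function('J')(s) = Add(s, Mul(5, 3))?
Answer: Add(-4, Mul(16, Pow(11, Rational(1, 2)))) ≈ 49.066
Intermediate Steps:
Function('J')(s) = Add(15, s) (Function('J')(s) = Add(s, 15) = Add(15, s))
Function('W')(j) = -4
Function('q')(R) = Pow(11, Rational(1, 2)) (Function('q')(R) = Pow(Add(Add(15, 1), -5), Rational(1, 2)) = Pow(Add(16, -5), Rational(1, 2)) = Pow(11, Rational(1, 2)))
Add(Mul(Function('q')(-9), Pow(Add(-6, 2), 2)), Function('W')(-5)) = Add(Mul(Pow(11, Rational(1, 2)), Pow(Add(-6, 2), 2)), -4) = Add(Mul(Pow(11, Rational(1, 2)), Pow(-4, 2)), -4) = Add(Mul(Pow(11, Rational(1, 2)), 16), -4) = Add(Mul(16, Pow(11, Rational(1, 2))), -4) = Add(-4, Mul(16, Pow(11, Rational(1, 2))))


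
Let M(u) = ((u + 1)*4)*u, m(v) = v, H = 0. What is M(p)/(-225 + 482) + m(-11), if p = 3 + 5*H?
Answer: -2779/257 ≈ -10.813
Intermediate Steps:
p = 3 (p = 3 + 5*0 = 3 + 0 = 3)
M(u) = u*(4 + 4*u) (M(u) = ((1 + u)*4)*u = (4 + 4*u)*u = u*(4 + 4*u))
M(p)/(-225 + 482) + m(-11) = (4*3*(1 + 3))/(-225 + 482) - 11 = (4*3*4)/257 - 11 = 48*(1/257) - 11 = 48/257 - 11 = -2779/257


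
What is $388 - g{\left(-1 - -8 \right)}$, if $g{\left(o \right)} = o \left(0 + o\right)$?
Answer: $339$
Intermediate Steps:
$g{\left(o \right)} = o^{2}$ ($g{\left(o \right)} = o o = o^{2}$)
$388 - g{\left(-1 - -8 \right)} = 388 - \left(-1 - -8\right)^{2} = 388 - \left(-1 + 8\right)^{2} = 388 - 7^{2} = 388 - 49 = 339$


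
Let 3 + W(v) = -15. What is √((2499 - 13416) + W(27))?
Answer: 27*I*√15 ≈ 104.57*I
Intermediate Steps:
W(v) = -18 (W(v) = -3 - 15 = -18)
√((2499 - 13416) + W(27)) = √((2499 - 13416) - 18) = √(-10917 - 18) = √(-10935) = 27*I*√15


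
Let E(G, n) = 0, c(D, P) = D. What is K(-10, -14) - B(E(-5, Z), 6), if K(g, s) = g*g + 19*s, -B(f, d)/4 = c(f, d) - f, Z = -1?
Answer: -166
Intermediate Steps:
B(f, d) = 0 (B(f, d) = -4*(f - f) = -4*0 = 0)
K(g, s) = g² + 19*s
K(-10, -14) - B(E(-5, Z), 6) = ((-10)² + 19*(-14)) - 1*0 = (100 - 266) + 0 = -166 + 0 = -166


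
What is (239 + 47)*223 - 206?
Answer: 63572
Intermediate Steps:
(239 + 47)*223 - 206 = 286*223 - 206 = 63778 - 206 = 63572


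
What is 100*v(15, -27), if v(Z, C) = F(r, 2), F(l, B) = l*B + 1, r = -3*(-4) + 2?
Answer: 2900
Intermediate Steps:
r = 14 (r = 12 + 2 = 14)
F(l, B) = 1 + B*l (F(l, B) = B*l + 1 = 1 + B*l)
v(Z, C) = 29 (v(Z, C) = 1 + 2*14 = 1 + 28 = 29)
100*v(15, -27) = 100*29 = 2900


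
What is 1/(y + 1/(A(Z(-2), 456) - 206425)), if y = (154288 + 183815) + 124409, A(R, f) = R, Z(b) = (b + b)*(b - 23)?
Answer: 206325/95427788399 ≈ 2.1621e-6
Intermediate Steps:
Z(b) = 2*b*(-23 + b) (Z(b) = (2*b)*(-23 + b) = 2*b*(-23 + b))
y = 462512 (y = 338103 + 124409 = 462512)
1/(y + 1/(A(Z(-2), 456) - 206425)) = 1/(462512 + 1/(2*(-2)*(-23 - 2) - 206425)) = 1/(462512 + 1/(2*(-2)*(-25) - 206425)) = 1/(462512 + 1/(100 - 206425)) = 1/(462512 + 1/(-206325)) = 1/(462512 - 1/206325) = 1/(95427788399/206325) = 206325/95427788399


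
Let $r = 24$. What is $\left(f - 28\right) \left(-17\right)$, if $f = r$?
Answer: $68$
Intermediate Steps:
$f = 24$
$\left(f - 28\right) \left(-17\right) = \left(24 - 28\right) \left(-17\right) = \left(-4\right) \left(-17\right) = 68$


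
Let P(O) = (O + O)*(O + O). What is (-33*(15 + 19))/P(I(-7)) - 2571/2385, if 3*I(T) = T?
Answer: -4097941/77910 ≈ -52.598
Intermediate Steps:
I(T) = T/3
P(O) = 4*O**2 (P(O) = (2*O)*(2*O) = 4*O**2)
(-33*(15 + 19))/P(I(-7)) - 2571/2385 = (-33*(15 + 19))/((4*((1/3)*(-7))**2)) - 2571/2385 = (-33*34)/((4*(-7/3)**2)) - 2571*1/2385 = -1122/(4*(49/9)) - 857/795 = -1122/196/9 - 857/795 = -1122*9/196 - 857/795 = -5049/98 - 857/795 = -4097941/77910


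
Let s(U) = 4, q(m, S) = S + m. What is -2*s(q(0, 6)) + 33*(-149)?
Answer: -4925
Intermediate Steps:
-2*s(q(0, 6)) + 33*(-149) = -2*4 + 33*(-149) = -8 - 4917 = -4925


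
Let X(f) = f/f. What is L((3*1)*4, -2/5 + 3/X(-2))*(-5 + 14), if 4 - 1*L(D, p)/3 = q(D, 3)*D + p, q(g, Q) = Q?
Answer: -4671/5 ≈ -934.20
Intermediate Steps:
X(f) = 1
L(D, p) = 12 - 9*D - 3*p (L(D, p) = 12 - 3*(3*D + p) = 12 - 3*(p + 3*D) = 12 + (-9*D - 3*p) = 12 - 9*D - 3*p)
L((3*1)*4, -2/5 + 3/X(-2))*(-5 + 14) = (12 - 9*3*1*4 - 3*(-2/5 + 3/1))*(-5 + 14) = (12 - 27*4 - 3*(-2*⅕ + 3*1))*9 = (12 - 9*12 - 3*(-⅖ + 3))*9 = (12 - 108 - 3*13/5)*9 = (12 - 108 - 39/5)*9 = -519/5*9 = -4671/5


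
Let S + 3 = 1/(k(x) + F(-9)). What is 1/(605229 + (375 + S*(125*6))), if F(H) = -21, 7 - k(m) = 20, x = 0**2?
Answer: 17/10256643 ≈ 1.6575e-6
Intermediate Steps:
x = 0
k(m) = -13 (k(m) = 7 - 1*20 = 7 - 20 = -13)
S = -103/34 (S = -3 + 1/(-13 - 21) = -3 + 1/(-34) = -3 - 1/34 = -103/34 ≈ -3.0294)
1/(605229 + (375 + S*(125*6))) = 1/(605229 + (375 - 12875*6/34)) = 1/(605229 + (375 - 103/34*750)) = 1/(605229 + (375 - 38625/17)) = 1/(605229 - 32250/17) = 1/(10256643/17) = 17/10256643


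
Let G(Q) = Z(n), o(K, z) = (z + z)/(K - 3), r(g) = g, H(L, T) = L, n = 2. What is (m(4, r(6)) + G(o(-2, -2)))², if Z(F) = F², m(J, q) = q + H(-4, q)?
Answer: 36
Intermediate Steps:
m(J, q) = -4 + q (m(J, q) = q - 4 = -4 + q)
o(K, z) = 2*z/(-3 + K) (o(K, z) = (2*z)/(-3 + K) = 2*z/(-3 + K))
G(Q) = 4 (G(Q) = 2² = 4)
(m(4, r(6)) + G(o(-2, -2)))² = ((-4 + 6) + 4)² = (2 + 4)² = 6² = 36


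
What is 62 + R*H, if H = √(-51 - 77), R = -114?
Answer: 62 - 912*I*√2 ≈ 62.0 - 1289.8*I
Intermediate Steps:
H = 8*I*√2 (H = √(-128) = 8*I*√2 ≈ 11.314*I)
62 + R*H = 62 - 912*I*√2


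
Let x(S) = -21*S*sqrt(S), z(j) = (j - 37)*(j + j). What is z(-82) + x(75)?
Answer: 19516 - 7875*sqrt(3) ≈ 5876.1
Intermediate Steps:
z(j) = 2*j*(-37 + j) (z(j) = (-37 + j)*(2*j) = 2*j*(-37 + j))
x(S) = -21*S**(3/2)
z(-82) + x(75) = 2*(-82)*(-37 - 82) - 7875*sqrt(3) = 2*(-82)*(-119) - 7875*sqrt(3) = 19516 - 7875*sqrt(3)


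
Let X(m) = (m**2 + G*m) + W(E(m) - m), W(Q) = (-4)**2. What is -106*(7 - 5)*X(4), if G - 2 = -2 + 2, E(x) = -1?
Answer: -8480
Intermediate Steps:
G = 2 (G = 2 + (-2 + 2) = 2 + 0 = 2)
W(Q) = 16
X(m) = 16 + m**2 + 2*m (X(m) = (m**2 + 2*m) + 16 = 16 + m**2 + 2*m)
-106*(7 - 5)*X(4) = -106*(7 - 5)*(16 + 4**2 + 2*4) = -212*(16 + 16 + 8) = -212*40 = -106*80 = -8480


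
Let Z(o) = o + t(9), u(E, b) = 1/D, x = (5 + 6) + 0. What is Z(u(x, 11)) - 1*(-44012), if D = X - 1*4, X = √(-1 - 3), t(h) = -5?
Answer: 220034/5 - I/10 ≈ 44007.0 - 0.1*I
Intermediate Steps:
X = 2*I (X = √(-4) = 2*I ≈ 2.0*I)
x = 11 (x = 11 + 0 = 11)
D = -4 + 2*I (D = 2*I - 1*4 = 2*I - 4 = -4 + 2*I ≈ -4.0 + 2.0*I)
u(E, b) = (-4 - 2*I)/20 (u(E, b) = 1/(-4 + 2*I) = (-4 - 2*I)/20)
Z(o) = -5 + o (Z(o) = o - 5 = -5 + o)
Z(u(x, 11)) - 1*(-44012) = (-5 + (-⅕ - I/10)) - 1*(-44012) = (-26/5 - I/10) + 44012 = 220034/5 - I/10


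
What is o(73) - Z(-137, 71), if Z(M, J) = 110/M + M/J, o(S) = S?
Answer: 736650/9727 ≈ 75.733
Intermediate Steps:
o(73) - Z(-137, 71) = 73 - (110/(-137) - 137/71) = 73 - (110*(-1/137) - 137*1/71) = 73 - (-110/137 - 137/71) = 73 - 1*(-26579/9727) = 73 + 26579/9727 = 736650/9727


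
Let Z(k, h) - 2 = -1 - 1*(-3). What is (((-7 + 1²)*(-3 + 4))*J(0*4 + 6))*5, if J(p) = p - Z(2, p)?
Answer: -60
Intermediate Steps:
Z(k, h) = 4 (Z(k, h) = 2 + (-1 - 1*(-3)) = 2 + (-1 + 3) = 2 + 2 = 4)
J(p) = -4 + p (J(p) = p - 1*4 = p - 4 = -4 + p)
(((-7 + 1²)*(-3 + 4))*J(0*4 + 6))*5 = (((-7 + 1²)*(-3 + 4))*(-4 + (0*4 + 6)))*5 = (((-7 + 1)*1)*(-4 + (0 + 6)))*5 = ((-6*1)*(-4 + 6))*5 = -6*2*5 = -12*5 = -60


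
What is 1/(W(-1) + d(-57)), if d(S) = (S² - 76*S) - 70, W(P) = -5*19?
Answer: 1/7416 ≈ 0.00013484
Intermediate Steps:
W(P) = -95
d(S) = -70 + S² - 76*S
1/(W(-1) + d(-57)) = 1/(-95 + (-70 + (-57)² - 76*(-57))) = 1/(-95 + (-70 + 3249 + 4332)) = 1/(-95 + 7511) = 1/7416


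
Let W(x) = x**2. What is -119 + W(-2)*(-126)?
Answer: -623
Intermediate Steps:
-119 + W(-2)*(-126) = -119 + (-2)**2*(-126) = -119 + 4*(-126) = -119 - 504 = -623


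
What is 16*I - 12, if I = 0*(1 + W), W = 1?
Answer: -12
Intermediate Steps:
I = 0 (I = 0*(1 + 1) = 0*2 = 0)
16*I - 12 = 16*0 - 12 = 0 - 12 = -12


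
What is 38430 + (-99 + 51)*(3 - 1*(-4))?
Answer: 38094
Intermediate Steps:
38430 + (-99 + 51)*(3 - 1*(-4)) = 38430 - 48*(3 + 4) = 38430 - 48*7 = 38430 - 336 = 38094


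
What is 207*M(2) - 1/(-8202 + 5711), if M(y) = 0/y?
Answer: 1/2491 ≈ 0.00040145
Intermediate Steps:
M(y) = 0
207*M(2) - 1/(-8202 + 5711) = 207*0 - 1/(-8202 + 5711) = 0 - 1/(-2491) = 0 - 1*(-1/2491) = 0 + 1/2491 = 1/2491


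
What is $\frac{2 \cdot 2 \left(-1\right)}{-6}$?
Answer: $\frac{2}{3} \approx 0.66667$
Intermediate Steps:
$\frac{2 \cdot 2 \left(-1\right)}{-6} = 4 \left(-1\right) \left(- \frac{1}{6}\right) = \left(-4\right) \left(- \frac{1}{6}\right) = \frac{2}{3}$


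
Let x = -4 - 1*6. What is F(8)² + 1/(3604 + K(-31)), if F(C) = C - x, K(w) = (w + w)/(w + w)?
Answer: 1168021/3605 ≈ 324.00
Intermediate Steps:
K(w) = 1 (K(w) = (2*w)/((2*w)) = (2*w)*(1/(2*w)) = 1)
x = -10 (x = -4 - 6 = -10)
F(C) = 10 + C (F(C) = C - 1*(-10) = C + 10 = 10 + C)
F(8)² + 1/(3604 + K(-31)) = (10 + 8)² + 1/(3604 + 1) = 18² + 1/3605 = 324 + 1/3605 = 1168021/3605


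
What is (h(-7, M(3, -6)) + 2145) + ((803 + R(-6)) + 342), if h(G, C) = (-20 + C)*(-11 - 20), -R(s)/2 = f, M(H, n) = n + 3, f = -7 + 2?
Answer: 4013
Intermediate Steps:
f = -5
M(H, n) = 3 + n
R(s) = 10 (R(s) = -2*(-5) = 10)
h(G, C) = 620 - 31*C (h(G, C) = (-20 + C)*(-31) = 620 - 31*C)
(h(-7, M(3, -6)) + 2145) + ((803 + R(-6)) + 342) = ((620 - 31*(3 - 6)) + 2145) + ((803 + 10) + 342) = ((620 - 31*(-3)) + 2145) + (813 + 342) = ((620 + 93) + 2145) + 1155 = (713 + 2145) + 1155 = 2858 + 1155 = 4013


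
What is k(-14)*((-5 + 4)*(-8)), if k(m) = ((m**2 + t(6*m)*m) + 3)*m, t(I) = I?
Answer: -154000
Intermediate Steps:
k(m) = m*(3 + 7*m**2) (k(m) = ((m**2 + (6*m)*m) + 3)*m = ((m**2 + 6*m**2) + 3)*m = (7*m**2 + 3)*m = (3 + 7*m**2)*m = m*(3 + 7*m**2))
k(-14)*((-5 + 4)*(-8)) = (-14*(3 + 7*(-14)**2))*((-5 + 4)*(-8)) = (-14*(3 + 7*196))*(-1*(-8)) = -14*(3 + 1372)*8 = -14*1375*8 = -19250*8 = -154000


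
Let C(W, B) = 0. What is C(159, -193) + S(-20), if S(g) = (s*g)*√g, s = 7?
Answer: -280*I*√5 ≈ -626.1*I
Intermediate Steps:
S(g) = 7*g^(3/2) (S(g) = (7*g)*√g = 7*g^(3/2))
C(159, -193) + S(-20) = 0 + 7*(-20)^(3/2) = 0 + 7*(-40*I*√5) = 0 - 280*I*√5 = -280*I*√5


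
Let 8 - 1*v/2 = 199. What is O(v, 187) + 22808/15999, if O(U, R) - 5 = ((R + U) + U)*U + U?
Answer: 3520394771/15999 ≈ 2.2004e+5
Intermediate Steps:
v = -382 (v = 16 - 2*199 = 16 - 398 = -382)
O(U, R) = 5 + U + U*(R + 2*U) (O(U, R) = 5 + (((R + U) + U)*U + U) = 5 + ((R + 2*U)*U + U) = 5 + (U*(R + 2*U) + U) = 5 + (U + U*(R + 2*U)) = 5 + U + U*(R + 2*U))
O(v, 187) + 22808/15999 = (5 - 382 + 2*(-382)**2 + 187*(-382)) + 22808/15999 = (5 - 382 + 2*145924 - 71434) + 22808*(1/15999) = (5 - 382 + 291848 - 71434) + 22808/15999 = 220037 + 22808/15999 = 3520394771/15999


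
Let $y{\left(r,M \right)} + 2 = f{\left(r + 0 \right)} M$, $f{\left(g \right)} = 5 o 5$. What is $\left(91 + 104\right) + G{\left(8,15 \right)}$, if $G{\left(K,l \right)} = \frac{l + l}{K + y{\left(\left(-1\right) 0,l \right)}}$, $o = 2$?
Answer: $\frac{24575}{126} \approx 195.04$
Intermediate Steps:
$f{\left(g \right)} = 50$ ($f{\left(g \right)} = 5 \cdot 2 \cdot 5 = 10 \cdot 5 = 50$)
$y{\left(r,M \right)} = -2 + 50 M$
$G{\left(K,l \right)} = \frac{2 l}{-2 + K + 50 l}$ ($G{\left(K,l \right)} = \frac{l + l}{K + \left(-2 + 50 l\right)} = \frac{2 l}{-2 + K + 50 l}$)
$\left(91 + 104\right) + G{\left(8,15 \right)} = \left(91 + 104\right) + 2 \cdot 15 \frac{1}{-2 + 8 + 50 \cdot 15} = 195 + 2 \cdot 15 \frac{1}{-2 + 8 + 750} = 195 + 2 \cdot 15 \cdot \frac{1}{756} = 195 + \frac{5}{126} = \frac{24575}{126}$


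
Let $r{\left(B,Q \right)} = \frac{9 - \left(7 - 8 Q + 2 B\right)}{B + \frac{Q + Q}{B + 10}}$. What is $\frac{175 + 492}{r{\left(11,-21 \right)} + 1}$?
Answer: $- \frac{6003}{179} \approx -33.536$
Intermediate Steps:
$r{\left(B,Q \right)} = \frac{2 - 2 B + 8 Q}{B + \frac{2 Q}{10 + B}}$ ($r{\left(B,Q \right)} = \frac{9 - \left(7 - 8 Q + 2 B\right)}{B + \frac{2 Q}{10 + B}} = \frac{2 - 2 B + 8 Q}{B + \frac{2 Q}{10 + B}}$)
$\frac{175 + 492}{r{\left(11,-21 \right)} + 1} = \frac{175 + 492}{\frac{2 \left(10 - 11^{2} - 99 + 40 \left(-21\right) + 4 \cdot 11 \left(-21\right)\right)}{11^{2} + 2 \left(-21\right) + 10 \cdot 11} + 1} = \frac{667}{\frac{2 \left(10 - 121 - 99 - 840 - 924\right)}{121 - 42 + 110} + 1} = \frac{667}{\frac{2 \left(10 - 121 - 99 - 840 - 924\right)}{189} + 1} = \frac{667}{2 \cdot \frac{1}{189} \left(-1974\right) + 1} = \frac{667}{- \frac{188}{9} + 1} = \frac{667}{- \frac{179}{9}} = 667 \left(- \frac{9}{179}\right) = - \frac{6003}{179}$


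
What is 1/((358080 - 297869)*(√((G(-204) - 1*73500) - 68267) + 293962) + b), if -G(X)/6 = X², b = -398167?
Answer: -I/(-17699347815*I + 60211*√391463) ≈ 5.6499e-11 - 1.2026e-13*I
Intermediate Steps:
G(X) = -6*X²
1/((358080 - 297869)*(√((G(-204) - 1*73500) - 68267) + 293962) + b) = 1/((358080 - 297869)*(√((-6*(-204)² - 1*73500) - 68267) + 293962) - 398167) = 1/(60211*(√((-6*41616 - 73500) - 68267) + 293962) - 398167) = 1/(60211*(√((-249696 - 73500) - 68267) + 293962) - 398167) = 1/(60211*(√(-323196 - 68267) + 293962) - 398167) = 1/(60211*(√(-391463) + 293962) - 398167) = 1/(60211*(I*√391463 + 293962) - 398167) = 1/(60211*(293962 + I*√391463) - 398167) = 1/((17699745982 + 60211*I*√391463) - 398167) = 1/(17699347815 + 60211*I*√391463)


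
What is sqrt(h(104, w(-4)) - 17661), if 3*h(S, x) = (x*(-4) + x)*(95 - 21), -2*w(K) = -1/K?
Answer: I*sqrt(70607)/2 ≈ 132.86*I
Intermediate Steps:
w(K) = 1/(2*K) (w(K) = -(-1)/(2*K) = 1/(2*K))
h(S, x) = -74*x (h(S, x) = ((x*(-4) + x)*(95 - 21))/3 = ((-4*x + x)*74)/3 = (-3*x*74)/3 = (-222*x)/3 = -74*x)
sqrt(h(104, w(-4)) - 17661) = sqrt(-37/(-4) - 17661) = sqrt(-37*(-1)/4 - 17661) = sqrt(-74*(-1/8) - 17661) = sqrt(37/4 - 17661) = sqrt(-70607/4) = I*sqrt(70607)/2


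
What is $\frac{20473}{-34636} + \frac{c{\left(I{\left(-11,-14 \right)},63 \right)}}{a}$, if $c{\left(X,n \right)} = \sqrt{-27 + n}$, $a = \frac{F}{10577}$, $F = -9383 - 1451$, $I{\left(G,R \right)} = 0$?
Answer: $- \frac{1209937157}{187623212} \approx -6.4488$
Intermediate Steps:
$F = -10834$
$a = - \frac{10834}{10577} \approx -1.0243$
$\frac{20473}{-34636} + \frac{c{\left(I{\left(-11,-14 \right)},63 \right)}}{a} = \frac{20473}{-34636} + \frac{\sqrt{-27 + 63}}{- \frac{10834}{10577}} = 20473 \left(- \frac{1}{34636}\right) + \sqrt{36} \left(- \frac{10577}{10834}\right) = - \frac{20473}{34636} + 6 \left(- \frac{10577}{10834}\right) = - \frac{20473}{34636} - \frac{31731}{5417} = - \frac{1209937157}{187623212}$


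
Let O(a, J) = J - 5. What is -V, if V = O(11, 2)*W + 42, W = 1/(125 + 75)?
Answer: -8397/200 ≈ -41.985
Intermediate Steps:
O(a, J) = -5 + J
W = 1/200 ≈ 0.0050000
V = 8397/200 (V = (-5 + 2)*(1/200) + 42 = -3*1/200 + 42 = -3/200 + 42 = 8397/200 ≈ 41.985)
-V = -1*8397/200 = -8397/200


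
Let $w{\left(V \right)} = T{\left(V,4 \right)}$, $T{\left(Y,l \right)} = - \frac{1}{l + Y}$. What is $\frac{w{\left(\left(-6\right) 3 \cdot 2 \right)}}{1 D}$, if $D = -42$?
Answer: $- \frac{1}{1344} \approx -0.00074405$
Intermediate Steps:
$T{\left(Y,l \right)} = - \frac{1}{Y + l}$
$w{\left(V \right)} = - \frac{1}{4 + V}$ ($w{\left(V \right)} = - \frac{1}{V + 4} = - \frac{1}{4 + V}$)
$\frac{w{\left(\left(-6\right) 3 \cdot 2 \right)}}{1 D} = \frac{\left(-1\right) \frac{1}{4 + \left(-6\right) 3 \cdot 2}}{1 \left(-42\right)} = \frac{\left(-1\right) \frac{1}{4 - 36}}{-42} = - \frac{1}{4 - 36} \left(- \frac{1}{42}\right) = - \frac{1}{-32} \left(- \frac{1}{42}\right) = \left(-1\right) \left(- \frac{1}{32}\right) \left(- \frac{1}{42}\right) = \frac{1}{32} \left(- \frac{1}{42}\right) = - \frac{1}{1344}$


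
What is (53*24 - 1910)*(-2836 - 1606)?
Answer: 2833996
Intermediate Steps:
(53*24 - 1910)*(-2836 - 1606) = (1272 - 1910)*(-4442) = -638*(-4442) = 2833996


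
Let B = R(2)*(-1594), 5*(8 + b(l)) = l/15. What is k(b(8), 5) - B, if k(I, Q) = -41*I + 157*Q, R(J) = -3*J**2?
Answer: -1351453/75 ≈ -18019.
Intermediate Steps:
b(l) = -8 + l/75 (b(l) = -8 + (l/15)/5 = -8 + l/75)
B = 19128 (B = -3*2**2*(-1594) = -3*4*(-1594) = -12*(-1594) = 19128)
k(b(8), 5) - B = (-41*(-8 + (1/75)*8) + 157*5) - 1*19128 = (-41*(-8 + 8/75) + 785) - 19128 = (-41*(-592/75) + 785) - 19128 = (24272/75 + 785) - 19128 = 83147/75 - 19128 = -1351453/75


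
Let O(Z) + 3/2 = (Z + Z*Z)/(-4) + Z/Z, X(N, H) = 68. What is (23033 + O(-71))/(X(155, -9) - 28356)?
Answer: -10895/14144 ≈ -0.77029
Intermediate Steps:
O(Z) = -1/2 - Z/4 - Z**2/4 (O(Z) = -3/2 + ((Z + Z*Z)/(-4) + Z/Z) = -3/2 + ((Z + Z**2)*(-1/4) + 1) = -3/2 + ((-Z/4 - Z**2/4) + 1) = -3/2 + (1 - Z/4 - Z**2/4) = -1/2 - Z/4 - Z**2/4)
(23033 + O(-71))/(X(155, -9) - 28356) = (23033 + (-1/2 - 1/4*(-71) - 1/4*(-71)**2))/(68 - 28356) = (23033 + (-1/2 + 71/4 - 1/4*5041))/(-28288) = (23033 + (-1/2 + 71/4 - 5041/4))*(-1/28288) = (23033 - 1243)*(-1/28288) = 21790*(-1/28288) = -10895/14144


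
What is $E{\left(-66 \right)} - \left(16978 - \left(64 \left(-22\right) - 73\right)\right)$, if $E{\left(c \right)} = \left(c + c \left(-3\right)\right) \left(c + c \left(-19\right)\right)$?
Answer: $138357$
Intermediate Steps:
$E{\left(c \right)} = 36 c^{2}$ ($E{\left(c \right)} = \left(c - 3 c\right) \left(c - 19 c\right) = - 2 c \left(- 18 c\right) = 36 c^{2}$)
$E{\left(-66 \right)} - \left(16978 - \left(64 \left(-22\right) - 73\right)\right) = 36 \left(-66\right)^{2} - \left(16978 - \left(64 \left(-22\right) - 73\right)\right) = 36 \cdot 4356 - \left(16978 - \left(-1408 - 73\right)\right) = 156816 - \left(16978 - -1481\right) = 156816 - \left(16978 + 1481\right) = 156816 - 18459 = 138357$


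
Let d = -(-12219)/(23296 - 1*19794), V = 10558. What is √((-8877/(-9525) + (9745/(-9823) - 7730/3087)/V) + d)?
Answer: √317574452924011146977589540982918/8475649958082615 ≈ 2.1026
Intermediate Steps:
d = 12219/3502 (d = -(-12219)/(23296 - 19794) = -(-12219)/3502 = -1*(-12219/3502) = 12219/3502 ≈ 3.4891)
√((-8877/(-9525) + (9745/(-9823) - 7730/3087)/V) + d) = √((-8877/(-9525) + (9745/(-9823) - 7730/3087)/10558) + 12219/3502) = √((-8877*(-1/9525) + (9745*(-1/9823) - 7730*1/3087)*(1/10558)) + 12219/3502) = √((2959/3175 + (-9745/9823 - 7730/3087)*(1/10558)) + 12219/3502) = √((2959/3175 - 106014605/30323601*1/10558) + 12219/3502) = √((2959/3175 - 106014605/320156579358) + 12219/3502) = √(947006721949447/1016497139461650 + 12219/3502) = √(3934249021837216186/889943245598674575) = √317574452924011146977589540982918/8475649958082615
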